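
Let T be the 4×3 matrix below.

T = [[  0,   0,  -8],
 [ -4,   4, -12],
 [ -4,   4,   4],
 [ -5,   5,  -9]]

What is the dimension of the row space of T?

2

Row reduce to echelon form.
Swap R1 ↔ R2
R3 ← R3 − R1: [0, 0, 16]
R4 ← R4 − (5/4)·R1: [0, 0, 6]
R3 ← R3 + (2)·R2: [0, 0, 0]
R4 ← R4 + (3/4)·R2: [0, 0, 0]
Echelon form has 2 nonzero rows, so rank(T) = 2.
The row space has dimension equal to the rank: 2.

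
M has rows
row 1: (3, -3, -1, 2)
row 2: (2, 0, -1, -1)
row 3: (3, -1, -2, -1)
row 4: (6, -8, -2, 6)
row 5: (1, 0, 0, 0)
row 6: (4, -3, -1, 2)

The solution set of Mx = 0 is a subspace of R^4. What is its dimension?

Row reduce to echelon form.
R2 ← R2 − (2/3)·R1: [0, 2, -1/3, -7/3]
R3 ← R3 − R1: [0, 2, -1, -3]
R4 ← R4 − (2)·R1: [0, -2, 0, 2]
R5 ← R5 − (1/3)·R1: [0, 1, 1/3, -2/3]
R6 ← R6 − (4/3)·R1: [0, 1, 1/3, -2/3]
R3 ← R3 − R2: [0, 0, -2/3, -2/3]
R4 ← R4 + R2: [0, 0, -1/3, -1/3]
R5 ← R5 − (1/2)·R2: [0, 0, 1/2, 1/2]
R6 ← R6 − (1/2)·R2: [0, 0, 1/2, 1/2]
R4 ← R4 − (1/2)·R3: [0, 0, 0, 0]
R5 ← R5 + (3/4)·R3: [0, 0, 0, 0]
R6 ← R6 + (3/4)·R3: [0, 0, 0, 0]
3 nonzero rows, so rank(M) = 3.
M has 4 columns; by rank–nullity, nullity = 4 − 3 = 1.

1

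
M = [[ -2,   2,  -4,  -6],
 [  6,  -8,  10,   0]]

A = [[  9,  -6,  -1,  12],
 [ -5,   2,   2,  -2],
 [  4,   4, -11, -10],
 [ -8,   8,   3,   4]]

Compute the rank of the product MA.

First compute MA:
[[  4, -48,  32, -12],
 [134, -12, -132, -12]]
Now row reduce the product.
R2 ← R2 − (67/2)·R1: [0, 1596, -1204, 390]
2 nonzero rows, so rank(MA) = 2.

2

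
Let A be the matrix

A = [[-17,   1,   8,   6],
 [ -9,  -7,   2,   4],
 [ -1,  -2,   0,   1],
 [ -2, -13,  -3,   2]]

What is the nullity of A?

Row reduce to echelon form.
R2 ← R2 − (9/17)·R1: [0, -128/17, -38/17, 14/17]
R3 ← R3 − (1/17)·R1: [0, -35/17, -8/17, 11/17]
R4 ← R4 − (2/17)·R1: [0, -223/17, -67/17, 22/17]
R3 ← R3 − (35/128)·R2: [0, 0, 9/64, 27/64]
R4 ← R4 − (223/128)·R2: [0, 0, -3/64, -9/64]
R4 ← R4 + (1/3)·R3: [0, 0, 0, 0]
3 nonzero rows, so rank(A) = 3.
A has 4 columns; by rank–nullity, nullity = 4 − 3 = 1.

1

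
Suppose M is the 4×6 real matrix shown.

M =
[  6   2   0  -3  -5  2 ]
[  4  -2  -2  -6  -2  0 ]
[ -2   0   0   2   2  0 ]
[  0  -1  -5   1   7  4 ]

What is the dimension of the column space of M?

Row reduce to echelon form.
R2 ← R2 − (2/3)·R1: [0, -10/3, -2, -4, 4/3, -4/3]
R3 ← R3 + (1/3)·R1: [0, 2/3, 0, 1, 1/3, 2/3]
R3 ← R3 + (1/5)·R2: [0, 0, -2/5, 1/5, 3/5, 2/5]
R4 ← R4 − (3/10)·R2: [0, 0, -22/5, 11/5, 33/5, 22/5]
R4 ← R4 − (11)·R3: [0, 0, 0, 0, 0, 0]
Echelon form has 3 nonzero rows, so rank(M) = 3.
The column space has dimension equal to the rank: 3.

3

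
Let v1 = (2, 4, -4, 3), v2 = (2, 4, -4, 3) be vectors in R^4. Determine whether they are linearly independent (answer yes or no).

no

Form the matrix with these vectors as rows and row reduce.
R2 ← R2 − R1: [0, 0, 0, 0]
1 nonzero row, so the 2 vectors span a space of dimension 1.
Since 1 < 2, the vectors are linearly dependent.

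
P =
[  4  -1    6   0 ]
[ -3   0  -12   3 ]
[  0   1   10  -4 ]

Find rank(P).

Row reduce to echelon form.
R2 ← R2 + (3/4)·R1: [0, -3/4, -15/2, 3]
R3 ← R3 + (4/3)·R2: [0, 0, 0, 0]
Echelon form has 2 nonzero rows, so rank(P) = 2.

2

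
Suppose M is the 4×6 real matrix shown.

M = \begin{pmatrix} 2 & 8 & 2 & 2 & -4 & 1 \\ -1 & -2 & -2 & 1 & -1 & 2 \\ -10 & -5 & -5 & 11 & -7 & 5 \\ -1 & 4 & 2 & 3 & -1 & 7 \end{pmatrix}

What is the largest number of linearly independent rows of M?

4

Row reduce to echelon form.
R2 ← R2 + (1/2)·R1: [0, 2, -1, 2, -3, 5/2]
R3 ← R3 + (5)·R1: [0, 35, 5, 21, -27, 10]
R4 ← R4 + (1/2)·R1: [0, 8, 3, 4, -3, 15/2]
R3 ← R3 − (35/2)·R2: [0, 0, 45/2, -14, 51/2, -135/4]
R4 ← R4 − (4)·R2: [0, 0, 7, -4, 9, -5/2]
R4 ← R4 − (14/45)·R3: [0, 0, 0, 16/45, 16/15, 8]
Echelon form has 4 nonzero rows, so rank(M) = 4.
The rank gives the maximum number of linearly independent rows: 4.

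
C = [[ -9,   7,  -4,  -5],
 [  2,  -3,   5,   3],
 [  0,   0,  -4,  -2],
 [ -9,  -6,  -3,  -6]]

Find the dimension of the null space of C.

1

Row reduce to echelon form.
R2 ← R2 + (2/9)·R1: [0, -13/9, 37/9, 17/9]
R4 ← R4 − R1: [0, -13, 1, -1]
R4 ← R4 − (9)·R2: [0, 0, -36, -18]
R4 ← R4 − (9)·R3: [0, 0, 0, 0]
3 nonzero rows, so rank(C) = 3.
C has 4 columns; by rank–nullity, nullity = 4 − 3 = 1.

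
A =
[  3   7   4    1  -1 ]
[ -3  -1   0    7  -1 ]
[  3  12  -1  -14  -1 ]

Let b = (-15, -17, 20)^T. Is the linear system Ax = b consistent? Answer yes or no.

yes

Row reduce the augmented matrix [A | b].
R2 ← R2 + R1: [0, 6, 4, 8, -2, -32]
R3 ← R3 − R1: [0, 5, -5, -15, 0, 35]
R3 ← R3 − (5/6)·R2: [0, 0, -25/3, -65/3, 5/3, 185/3]
The echelon form has 3 nonzero rows, and every pivot lies in the first 5 columns, so rank(A) = rank([A|b]) = 3.
The system is consistent.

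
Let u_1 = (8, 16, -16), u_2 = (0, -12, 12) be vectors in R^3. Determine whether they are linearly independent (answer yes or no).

Form the matrix with these vectors as rows and row reduce.
2 nonzero rows, so the 2 vectors span a space of dimension 2.
Since 2 = 2, the vectors are linearly independent.

yes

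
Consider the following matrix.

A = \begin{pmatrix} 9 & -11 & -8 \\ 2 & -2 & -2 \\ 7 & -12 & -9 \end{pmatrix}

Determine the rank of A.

Row reduce to echelon form.
R2 ← R2 − (2/9)·R1: [0, 4/9, -2/9]
R3 ← R3 − (7/9)·R1: [0, -31/9, -25/9]
R3 ← R3 + (31/4)·R2: [0, 0, -9/2]
Echelon form has 3 nonzero rows, so rank(A) = 3.

3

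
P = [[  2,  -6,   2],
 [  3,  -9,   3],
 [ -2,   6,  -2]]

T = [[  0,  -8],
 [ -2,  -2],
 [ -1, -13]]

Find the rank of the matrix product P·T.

First compute PT:
[[ 10, -30],
 [ 15, -45],
 [-10,  30]]
Now row reduce the product.
R2 ← R2 − (3/2)·R1: [0, 0]
R3 ← R3 + R1: [0, 0]
1 nonzero row, so rank(PT) = 1.

1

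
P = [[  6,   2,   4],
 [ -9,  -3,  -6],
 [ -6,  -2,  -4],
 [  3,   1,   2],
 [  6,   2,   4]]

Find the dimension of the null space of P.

2

Row reduce to echelon form.
R2 ← R2 + (3/2)·R1: [0, 0, 0]
R3 ← R3 + R1: [0, 0, 0]
R4 ← R4 − (1/2)·R1: [0, 0, 0]
R5 ← R5 − R1: [0, 0, 0]
1 nonzero row, so rank(P) = 1.
P has 3 columns; by rank–nullity, nullity = 3 − 1 = 2.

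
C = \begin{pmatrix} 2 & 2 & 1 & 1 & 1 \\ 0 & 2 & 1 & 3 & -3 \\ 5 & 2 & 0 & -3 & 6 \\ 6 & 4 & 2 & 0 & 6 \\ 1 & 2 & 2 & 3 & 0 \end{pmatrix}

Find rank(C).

3

Row reduce to echelon form.
R3 ← R3 − (5/2)·R1: [0, -3, -5/2, -11/2, 7/2]
R4 ← R4 − (3)·R1: [0, -2, -1, -3, 3]
R5 ← R5 − (1/2)·R1: [0, 1, 3/2, 5/2, -1/2]
R3 ← R3 + (3/2)·R2: [0, 0, -1, -1, -1]
R4 ← R4 + R2: [0, 0, 0, 0, 0]
R5 ← R5 − (1/2)·R2: [0, 0, 1, 1, 1]
R5 ← R5 + R3: [0, 0, 0, 0, 0]
Echelon form has 3 nonzero rows, so rank(C) = 3.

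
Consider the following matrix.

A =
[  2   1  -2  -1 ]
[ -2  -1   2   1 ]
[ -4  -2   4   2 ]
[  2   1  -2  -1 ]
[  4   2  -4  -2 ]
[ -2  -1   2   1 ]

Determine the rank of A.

Row reduce to echelon form.
R2 ← R2 + R1: [0, 0, 0, 0]
R3 ← R3 + (2)·R1: [0, 0, 0, 0]
R4 ← R4 − R1: [0, 0, 0, 0]
R5 ← R5 − (2)·R1: [0, 0, 0, 0]
R6 ← R6 + R1: [0, 0, 0, 0]
Echelon form has 1 nonzero row, so rank(A) = 1.

1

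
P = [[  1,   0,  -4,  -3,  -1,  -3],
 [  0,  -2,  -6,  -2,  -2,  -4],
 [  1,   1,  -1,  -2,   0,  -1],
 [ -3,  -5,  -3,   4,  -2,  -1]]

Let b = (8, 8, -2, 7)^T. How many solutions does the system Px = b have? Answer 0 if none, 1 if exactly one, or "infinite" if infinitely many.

0

Row reduce the augmented matrix [P | b].
R3 ← R3 − R1: [0, 1, 3, 1, 1, 2, -10]
R4 ← R4 + (3)·R1: [0, -5, -15, -5, -5, -10, 31]
R3 ← R3 + (1/2)·R2: [0, 0, 0, 0, 0, 0, -6]
R4 ← R4 − (5/2)·R2: [0, 0, 0, 0, 0, 0, 11]
R4 ← R4 + (11/6)·R3: [0, 0, 0, 0, 0, 0, 0]
The echelon form has 3 nonzero rows; the last pivot sits in the augmented column, so rank(P) = 2 but rank([P|b]) = 3.
Since the ranks differ, the system is inconsistent.
It has no solutions.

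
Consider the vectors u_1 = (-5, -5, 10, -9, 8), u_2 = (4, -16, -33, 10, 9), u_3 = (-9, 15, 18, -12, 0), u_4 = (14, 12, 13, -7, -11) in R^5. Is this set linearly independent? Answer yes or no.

Form the matrix with these vectors as rows and row reduce.
R2 ← R2 + (4/5)·R1: [0, -20, -25, 14/5, 77/5]
R3 ← R3 − (9/5)·R1: [0, 24, 0, 21/5, -72/5]
R4 ← R4 + (14/5)·R1: [0, -2, 41, -161/5, 57/5]
R3 ← R3 + (6/5)·R2: [0, 0, -30, 189/25, 102/25]
R4 ← R4 − (1/10)·R2: [0, 0, 87/2, -812/25, 493/50]
R4 ← R4 + (29/20)·R3: [0, 0, 0, -10759/500, 1972/125]
4 nonzero rows, so the 4 vectors span a space of dimension 4.
Since 4 = 4, the vectors are linearly independent.

yes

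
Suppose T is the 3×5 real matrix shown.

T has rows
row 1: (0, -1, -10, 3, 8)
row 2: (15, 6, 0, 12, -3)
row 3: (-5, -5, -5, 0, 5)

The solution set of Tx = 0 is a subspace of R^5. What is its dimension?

2

Row reduce to echelon form.
Swap R1 ↔ R2
R3 ← R3 + (1/3)·R1: [0, -3, -5, 4, 4]
R3 ← R3 − (3)·R2: [0, 0, 25, -5, -20]
3 nonzero rows, so rank(T) = 3.
T has 5 columns; by rank–nullity, nullity = 5 − 3 = 2.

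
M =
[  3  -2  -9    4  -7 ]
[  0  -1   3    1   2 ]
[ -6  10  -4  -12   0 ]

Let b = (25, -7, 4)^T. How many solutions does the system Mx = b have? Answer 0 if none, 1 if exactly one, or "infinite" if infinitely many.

infinite

Row reduce the augmented matrix [M | b].
R3 ← R3 + (2)·R1: [0, 6, -22, -4, -14, 54]
R3 ← R3 + (6)·R2: [0, 0, -4, 2, -2, 12]
The echelon form has 3 nonzero rows, and every pivot lies in the first 5 columns, so rank(M) = rank([M|b]) = 3.
The system is consistent.
rank = 3 < 5 unknowns, so there are infinitely many solutions.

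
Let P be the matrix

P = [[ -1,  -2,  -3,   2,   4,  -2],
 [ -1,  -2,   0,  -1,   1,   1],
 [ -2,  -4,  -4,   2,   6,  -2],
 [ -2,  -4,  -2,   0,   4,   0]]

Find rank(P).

Row reduce to echelon form.
R2 ← R2 − R1: [0, 0, 3, -3, -3, 3]
R3 ← R3 − (2)·R1: [0, 0, 2, -2, -2, 2]
R4 ← R4 − (2)·R1: [0, 0, 4, -4, -4, 4]
R3 ← R3 − (2/3)·R2: [0, 0, 0, 0, 0, 0]
R4 ← R4 − (4/3)·R2: [0, 0, 0, 0, 0, 0]
Echelon form has 2 nonzero rows, so rank(P) = 2.

2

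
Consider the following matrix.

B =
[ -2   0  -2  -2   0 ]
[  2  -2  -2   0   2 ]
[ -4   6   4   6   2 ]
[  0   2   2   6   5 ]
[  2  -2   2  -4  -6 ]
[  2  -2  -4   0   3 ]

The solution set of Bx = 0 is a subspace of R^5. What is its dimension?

Row reduce to echelon form.
R2 ← R2 + R1: [0, -2, -4, -2, 2]
R3 ← R3 − (2)·R1: [0, 6, 8, 10, 2]
R5 ← R5 + R1: [0, -2, 0, -6, -6]
R6 ← R6 + R1: [0, -2, -6, -2, 3]
R3 ← R3 + (3)·R2: [0, 0, -4, 4, 8]
R4 ← R4 + R2: [0, 0, -2, 4, 7]
R5 ← R5 − R2: [0, 0, 4, -4, -8]
R6 ← R6 − R2: [0, 0, -2, 0, 1]
R4 ← R4 − (1/2)·R3: [0, 0, 0, 2, 3]
R5 ← R5 + R3: [0, 0, 0, 0, 0]
R6 ← R6 − (1/2)·R3: [0, 0, 0, -2, -3]
R6 ← R6 + R4: [0, 0, 0, 0, 0]
4 nonzero rows, so rank(B) = 4.
B has 5 columns; by rank–nullity, nullity = 5 − 4 = 1.

1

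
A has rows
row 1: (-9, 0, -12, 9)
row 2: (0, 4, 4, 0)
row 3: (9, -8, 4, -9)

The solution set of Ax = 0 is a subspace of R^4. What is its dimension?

2

Row reduce to echelon form.
R3 ← R3 + R1: [0, -8, -8, 0]
R3 ← R3 + (2)·R2: [0, 0, 0, 0]
2 nonzero rows, so rank(A) = 2.
A has 4 columns; by rank–nullity, nullity = 4 − 2 = 2.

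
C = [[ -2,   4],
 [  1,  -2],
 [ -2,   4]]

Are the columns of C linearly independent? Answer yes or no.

no

Row reduce C to echelon form.
R2 ← R2 + (1/2)·R1: [0, 0]
R3 ← R3 − R1: [0, 0]
1 pivot among 2 columns.
Only 1 < 2 pivot columns, so the columns are linearly dependent.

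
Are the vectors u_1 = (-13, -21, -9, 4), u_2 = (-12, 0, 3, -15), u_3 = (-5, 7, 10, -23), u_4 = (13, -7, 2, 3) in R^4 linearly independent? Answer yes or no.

no

Form the matrix with these vectors as rows and row reduce.
R2 ← R2 − (12/13)·R1: [0, 252/13, 147/13, -243/13]
R3 ← R3 − (5/13)·R1: [0, 196/13, 175/13, -319/13]
R4 ← R4 + R1: [0, -28, -7, 7]
R3 ← R3 − (7/9)·R2: [0, 0, 14/3, -10]
R4 ← R4 + (13/9)·R2: [0, 0, 28/3, -20]
R4 ← R4 − (2)·R3: [0, 0, 0, 0]
3 nonzero rows, so the 4 vectors span a space of dimension 3.
Since 3 < 4, the vectors are linearly dependent.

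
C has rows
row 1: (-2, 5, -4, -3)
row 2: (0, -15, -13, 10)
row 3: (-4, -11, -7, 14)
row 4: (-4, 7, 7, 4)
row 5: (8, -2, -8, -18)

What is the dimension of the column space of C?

4

Row reduce to echelon form.
R3 ← R3 − (2)·R1: [0, -21, 1, 20]
R4 ← R4 − (2)·R1: [0, -3, 15, 10]
R5 ← R5 + (4)·R1: [0, 18, -24, -30]
R3 ← R3 − (7/5)·R2: [0, 0, 96/5, 6]
R4 ← R4 − (1/5)·R2: [0, 0, 88/5, 8]
R5 ← R5 + (6/5)·R2: [0, 0, -198/5, -18]
R4 ← R4 − (11/12)·R3: [0, 0, 0, 5/2]
R5 ← R5 + (33/16)·R3: [0, 0, 0, -45/8]
R5 ← R5 + (9/4)·R4: [0, 0, 0, 0]
Echelon form has 4 nonzero rows, so rank(C) = 4.
The column space has dimension equal to the rank: 4.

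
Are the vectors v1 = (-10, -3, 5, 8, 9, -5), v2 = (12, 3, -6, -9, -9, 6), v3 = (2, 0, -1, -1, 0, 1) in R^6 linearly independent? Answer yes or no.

no

Form the matrix with these vectors as rows and row reduce.
R2 ← R2 + (6/5)·R1: [0, -3/5, 0, 3/5, 9/5, 0]
R3 ← R3 + (1/5)·R1: [0, -3/5, 0, 3/5, 9/5, 0]
R3 ← R3 − R2: [0, 0, 0, 0, 0, 0]
2 nonzero rows, so the 3 vectors span a space of dimension 2.
Since 2 < 3, the vectors are linearly dependent.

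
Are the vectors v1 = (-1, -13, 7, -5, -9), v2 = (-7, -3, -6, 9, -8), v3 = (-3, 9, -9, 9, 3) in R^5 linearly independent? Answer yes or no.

no

Form the matrix with these vectors as rows and row reduce.
R2 ← R2 − (7)·R1: [0, 88, -55, 44, 55]
R3 ← R3 − (3)·R1: [0, 48, -30, 24, 30]
R3 ← R3 − (6/11)·R2: [0, 0, 0, 0, 0]
2 nonzero rows, so the 3 vectors span a space of dimension 2.
Since 2 < 3, the vectors are linearly dependent.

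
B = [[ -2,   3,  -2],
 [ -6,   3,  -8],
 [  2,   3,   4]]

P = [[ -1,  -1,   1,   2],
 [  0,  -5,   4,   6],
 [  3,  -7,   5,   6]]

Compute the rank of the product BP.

First compute BP:
[[ -4,   1,   0,   2],
 [-18,  47, -34, -42],
 [ 10, -45,  34,  46]]
Now row reduce the product.
R2 ← R2 − (9/2)·R1: [0, 85/2, -34, -51]
R3 ← R3 + (5/2)·R1: [0, -85/2, 34, 51]
R3 ← R3 + R2: [0, 0, 0, 0]
2 nonzero rows, so rank(BP) = 2.

2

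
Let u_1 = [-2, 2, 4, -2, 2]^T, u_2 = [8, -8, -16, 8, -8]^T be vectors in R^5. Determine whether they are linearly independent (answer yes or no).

Form the matrix with these vectors as rows and row reduce.
R2 ← R2 + (4)·R1: [0, 0, 0, 0, 0]
1 nonzero row, so the 2 vectors span a space of dimension 1.
Since 1 < 2, the vectors are linearly dependent.

no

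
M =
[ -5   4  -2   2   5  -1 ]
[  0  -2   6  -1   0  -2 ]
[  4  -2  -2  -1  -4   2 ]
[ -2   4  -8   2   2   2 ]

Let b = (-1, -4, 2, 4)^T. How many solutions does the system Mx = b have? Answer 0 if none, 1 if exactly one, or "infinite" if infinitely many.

Row reduce the augmented matrix [M | b].
R3 ← R3 + (4/5)·R1: [0, 6/5, -18/5, 3/5, 0, 6/5, 6/5]
R4 ← R4 − (2/5)·R1: [0, 12/5, -36/5, 6/5, 0, 12/5, 22/5]
R3 ← R3 + (3/5)·R2: [0, 0, 0, 0, 0, 0, -6/5]
R4 ← R4 + (6/5)·R2: [0, 0, 0, 0, 0, 0, -2/5]
R4 ← R4 − (1/3)·R3: [0, 0, 0, 0, 0, 0, 0]
The echelon form has 3 nonzero rows; the last pivot sits in the augmented column, so rank(M) = 2 but rank([M|b]) = 3.
Since the ranks differ, the system is inconsistent.
It has no solutions.

0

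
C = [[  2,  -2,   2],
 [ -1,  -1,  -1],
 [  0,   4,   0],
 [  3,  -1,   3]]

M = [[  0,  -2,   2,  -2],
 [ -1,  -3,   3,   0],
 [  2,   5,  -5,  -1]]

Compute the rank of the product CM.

First compute CM:
[[  6,  12, -12,  -6],
 [ -1,   0,   0,   3],
 [ -4, -12,  12,   0],
 [  7,  12, -12,  -9]]
Now row reduce the product.
R2 ← R2 + (1/6)·R1: [0, 2, -2, 2]
R3 ← R3 + (2/3)·R1: [0, -4, 4, -4]
R4 ← R4 − (7/6)·R1: [0, -2, 2, -2]
R3 ← R3 + (2)·R2: [0, 0, 0, 0]
R4 ← R4 + R2: [0, 0, 0, 0]
2 nonzero rows, so rank(CM) = 2.

2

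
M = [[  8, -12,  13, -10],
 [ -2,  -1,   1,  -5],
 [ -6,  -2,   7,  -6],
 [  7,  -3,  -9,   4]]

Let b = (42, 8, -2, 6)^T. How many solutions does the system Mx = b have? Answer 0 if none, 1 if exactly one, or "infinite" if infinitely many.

Row reduce the augmented matrix [M | b].
R2 ← R2 + (1/4)·R1: [0, -4, 17/4, -15/2, 37/2]
R3 ← R3 + (3/4)·R1: [0, -11, 67/4, -27/2, 59/2]
R4 ← R4 − (7/8)·R1: [0, 15/2, -163/8, 51/4, -123/4]
R3 ← R3 − (11/4)·R2: [0, 0, 81/16, 57/8, -171/8]
R4 ← R4 + (15/8)·R2: [0, 0, -397/32, -21/16, 63/16]
R4 ← R4 + (397/162)·R3: [0, 0, 0, 436/27, -436/9]
The echelon form has 4 nonzero rows, and every pivot lies in the first 4 columns, so rank(M) = rank([M|b]) = 4.
The system is consistent.
rank = 4 = number of unknowns, so the solution is unique.

1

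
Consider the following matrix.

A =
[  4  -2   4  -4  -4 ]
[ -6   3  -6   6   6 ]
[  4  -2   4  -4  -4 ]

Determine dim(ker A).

4

Row reduce to echelon form.
R2 ← R2 + (3/2)·R1: [0, 0, 0, 0, 0]
R3 ← R3 − R1: [0, 0, 0, 0, 0]
1 nonzero row, so rank(A) = 1.
A has 5 columns; by rank–nullity, nullity = 5 − 1 = 4.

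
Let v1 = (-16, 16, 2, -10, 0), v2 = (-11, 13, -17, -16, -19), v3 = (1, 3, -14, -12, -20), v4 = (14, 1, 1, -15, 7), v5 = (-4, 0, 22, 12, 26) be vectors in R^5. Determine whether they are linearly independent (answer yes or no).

Form the matrix with these vectors as rows and row reduce.
R2 ← R2 − (11/16)·R1: [0, 2, -147/8, -73/8, -19]
R3 ← R3 + (1/16)·R1: [0, 4, -111/8, -101/8, -20]
R4 ← R4 + (7/8)·R1: [0, 15, 11/4, -95/4, 7]
R5 ← R5 − (1/4)·R1: [0, -4, 43/2, 29/2, 26]
R3 ← R3 − (2)·R2: [0, 0, 183/8, 45/8, 18]
R4 ← R4 − (15/2)·R2: [0, 0, 2249/16, 715/16, 299/2]
R5 ← R5 + (2)·R2: [0, 0, -61/4, -15/4, -12]
R4 ← R4 − (2249/366)·R3: [0, 0, 0, 1235/122, 4745/122]
R5 ← R5 + (2/3)·R3: [0, 0, 0, 0, 0]
4 nonzero rows, so the 5 vectors span a space of dimension 4.
Since 4 < 5, the vectors are linearly dependent.

no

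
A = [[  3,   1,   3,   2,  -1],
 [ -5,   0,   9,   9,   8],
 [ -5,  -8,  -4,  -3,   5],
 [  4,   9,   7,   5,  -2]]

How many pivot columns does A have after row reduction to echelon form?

Row reduce to echelon form.
R2 ← R2 + (5/3)·R1: [0, 5/3, 14, 37/3, 19/3]
R3 ← R3 + (5/3)·R1: [0, -19/3, 1, 1/3, 10/3]
R4 ← R4 − (4/3)·R1: [0, 23/3, 3, 7/3, -2/3]
R3 ← R3 + (19/5)·R2: [0, 0, 271/5, 236/5, 137/5]
R4 ← R4 − (23/5)·R2: [0, 0, -307/5, -272/5, -149/5]
R4 ← R4 + (307/271)·R3: [0, 0, 0, -252/271, 336/271]
Echelon form has 4 nonzero rows, so rank(A) = 4.
Each nonzero row contributes one pivot column: 4 pivot columns.

4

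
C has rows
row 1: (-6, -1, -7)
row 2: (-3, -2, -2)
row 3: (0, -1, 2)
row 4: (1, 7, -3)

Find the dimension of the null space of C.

Row reduce to echelon form.
R2 ← R2 − (1/2)·R1: [0, -3/2, 3/2]
R4 ← R4 + (1/6)·R1: [0, 41/6, -25/6]
R3 ← R3 − (2/3)·R2: [0, 0, 1]
R4 ← R4 + (41/9)·R2: [0, 0, 8/3]
R4 ← R4 − (8/3)·R3: [0, 0, 0]
3 nonzero rows, so rank(C) = 3.
C has 3 columns; by rank–nullity, nullity = 3 − 3 = 0.

0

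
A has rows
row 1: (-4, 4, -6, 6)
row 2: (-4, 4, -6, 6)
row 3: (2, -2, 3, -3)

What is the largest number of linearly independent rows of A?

Row reduce to echelon form.
R2 ← R2 − R1: [0, 0, 0, 0]
R3 ← R3 + (1/2)·R1: [0, 0, 0, 0]
Echelon form has 1 nonzero row, so rank(A) = 1.
The rank gives the maximum number of linearly independent rows: 1.

1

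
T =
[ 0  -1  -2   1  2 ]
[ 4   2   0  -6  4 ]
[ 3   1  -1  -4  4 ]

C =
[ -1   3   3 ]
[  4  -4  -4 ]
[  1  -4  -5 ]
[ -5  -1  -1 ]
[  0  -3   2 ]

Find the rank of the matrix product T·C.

2

First compute TC:
[[-11,   5,  17],
 [ 34,  -2,  18],
 [ 20,   1,  22]]
Now row reduce the product.
R2 ← R2 + (34/11)·R1: [0, 148/11, 776/11]
R3 ← R3 + (20/11)·R1: [0, 111/11, 582/11]
R3 ← R3 − (3/4)·R2: [0, 0, 0]
2 nonzero rows, so rank(TC) = 2.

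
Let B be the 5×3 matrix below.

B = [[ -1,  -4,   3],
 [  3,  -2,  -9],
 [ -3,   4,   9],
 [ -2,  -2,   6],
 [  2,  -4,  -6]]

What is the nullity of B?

Row reduce to echelon form.
R2 ← R2 + (3)·R1: [0, -14, 0]
R3 ← R3 − (3)·R1: [0, 16, 0]
R4 ← R4 − (2)·R1: [0, 6, 0]
R5 ← R5 + (2)·R1: [0, -12, 0]
R3 ← R3 + (8/7)·R2: [0, 0, 0]
R4 ← R4 + (3/7)·R2: [0, 0, 0]
R5 ← R5 − (6/7)·R2: [0, 0, 0]
2 nonzero rows, so rank(B) = 2.
B has 3 columns; by rank–nullity, nullity = 3 − 2 = 1.

1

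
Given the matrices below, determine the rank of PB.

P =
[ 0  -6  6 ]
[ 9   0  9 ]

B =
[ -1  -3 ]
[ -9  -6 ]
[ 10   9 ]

2

First compute PB:
[[114,  90],
 [ 81,  54]]
Now row reduce the product.
R2 ← R2 − (27/38)·R1: [0, -189/19]
2 nonzero rows, so rank(PB) = 2.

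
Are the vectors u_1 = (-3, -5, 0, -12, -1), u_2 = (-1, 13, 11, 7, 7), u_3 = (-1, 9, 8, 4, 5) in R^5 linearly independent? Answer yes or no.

Form the matrix with these vectors as rows and row reduce.
R2 ← R2 − (1/3)·R1: [0, 44/3, 11, 11, 22/3]
R3 ← R3 − (1/3)·R1: [0, 32/3, 8, 8, 16/3]
R3 ← R3 − (8/11)·R2: [0, 0, 0, 0, 0]
2 nonzero rows, so the 3 vectors span a space of dimension 2.
Since 2 < 3, the vectors are linearly dependent.

no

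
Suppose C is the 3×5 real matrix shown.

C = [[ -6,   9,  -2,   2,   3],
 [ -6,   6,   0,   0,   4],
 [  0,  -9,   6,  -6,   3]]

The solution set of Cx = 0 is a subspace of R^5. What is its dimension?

3

Row reduce to echelon form.
R2 ← R2 − R1: [0, -3, 2, -2, 1]
R3 ← R3 − (3)·R2: [0, 0, 0, 0, 0]
2 nonzero rows, so rank(C) = 2.
C has 5 columns; by rank–nullity, nullity = 5 − 2 = 3.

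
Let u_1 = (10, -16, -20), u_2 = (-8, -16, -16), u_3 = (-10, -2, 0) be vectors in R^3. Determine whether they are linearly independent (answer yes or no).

Form the matrix with these vectors as rows and row reduce.
R2 ← R2 + (4/5)·R1: [0, -144/5, -32]
R3 ← R3 + R1: [0, -18, -20]
R3 ← R3 − (5/8)·R2: [0, 0, 0]
2 nonzero rows, so the 3 vectors span a space of dimension 2.
Since 2 < 3, the vectors are linearly dependent.

no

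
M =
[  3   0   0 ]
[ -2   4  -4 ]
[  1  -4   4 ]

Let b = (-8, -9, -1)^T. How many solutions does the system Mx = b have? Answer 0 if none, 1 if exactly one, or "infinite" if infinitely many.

0

Row reduce the augmented matrix [M | b].
R2 ← R2 + (2/3)·R1: [0, 4, -4, -43/3]
R3 ← R3 − (1/3)·R1: [0, -4, 4, 5/3]
R3 ← R3 + R2: [0, 0, 0, -38/3]
The echelon form has 3 nonzero rows; the last pivot sits in the augmented column, so rank(M) = 2 but rank([M|b]) = 3.
Since the ranks differ, the system is inconsistent.
It has no solutions.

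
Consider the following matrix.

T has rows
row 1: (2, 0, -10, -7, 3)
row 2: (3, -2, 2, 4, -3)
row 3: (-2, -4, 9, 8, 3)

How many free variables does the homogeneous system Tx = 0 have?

Row reduce to echelon form.
R2 ← R2 − (3/2)·R1: [0, -2, 17, 29/2, -15/2]
R3 ← R3 + R1: [0, -4, -1, 1, 6]
R3 ← R3 − (2)·R2: [0, 0, -35, -28, 21]
3 nonzero rows, so rank(T) = 3.
T has 5 columns; by rank–nullity, nullity = 5 − 3 = 2.

2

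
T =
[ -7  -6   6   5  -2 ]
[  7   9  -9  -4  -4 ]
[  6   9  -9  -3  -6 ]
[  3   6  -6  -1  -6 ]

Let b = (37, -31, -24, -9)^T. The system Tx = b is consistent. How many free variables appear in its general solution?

Row reduce the augmented matrix [T | b].
R2 ← R2 + R1: [0, 3, -3, 1, -6, 6]
R3 ← R3 + (6/7)·R1: [0, 27/7, -27/7, 9/7, -54/7, 54/7]
R4 ← R4 + (3/7)·R1: [0, 24/7, -24/7, 8/7, -48/7, 48/7]
R3 ← R3 − (9/7)·R2: [0, 0, 0, 0, 0, 0]
R4 ← R4 − (8/7)·R2: [0, 0, 0, 0, 0, 0]
The echelon form has 2 nonzero rows, and every pivot lies in the first 5 columns, so rank(T) = rank([T|b]) = 2.
The system is consistent.
Free variables = (unknowns) − (rank) = 5 − 2 = 3.

3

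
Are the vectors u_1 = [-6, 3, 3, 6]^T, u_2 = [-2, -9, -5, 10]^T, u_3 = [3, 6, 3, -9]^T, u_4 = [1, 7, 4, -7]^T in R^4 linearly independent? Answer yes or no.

no

Form the matrix with these vectors as rows and row reduce.
R2 ← R2 − (1/3)·R1: [0, -10, -6, 8]
R3 ← R3 + (1/2)·R1: [0, 15/2, 9/2, -6]
R4 ← R4 + (1/6)·R1: [0, 15/2, 9/2, -6]
R3 ← R3 + (3/4)·R2: [0, 0, 0, 0]
R4 ← R4 + (3/4)·R2: [0, 0, 0, 0]
2 nonzero rows, so the 4 vectors span a space of dimension 2.
Since 2 < 4, the vectors are linearly dependent.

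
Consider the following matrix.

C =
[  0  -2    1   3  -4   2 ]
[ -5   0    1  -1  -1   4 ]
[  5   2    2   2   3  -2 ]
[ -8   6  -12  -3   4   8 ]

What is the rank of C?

Row reduce to echelon form.
Swap R1 ↔ R2
R3 ← R3 + R1: [0, 2, 3, 1, 2, 2]
R4 ← R4 − (8/5)·R1: [0, 6, -68/5, -7/5, 28/5, 8/5]
R3 ← R3 + R2: [0, 0, 4, 4, -2, 4]
R4 ← R4 + (3)·R2: [0, 0, -53/5, 38/5, -32/5, 38/5]
R4 ← R4 + (53/20)·R3: [0, 0, 0, 91/5, -117/10, 91/5]
Echelon form has 4 nonzero rows, so rank(C) = 4.

4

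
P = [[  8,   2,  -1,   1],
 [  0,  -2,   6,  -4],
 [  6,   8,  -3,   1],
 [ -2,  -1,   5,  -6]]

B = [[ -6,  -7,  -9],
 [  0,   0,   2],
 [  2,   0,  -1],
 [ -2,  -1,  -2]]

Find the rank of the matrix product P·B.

First compute PB:
[[-52, -57, -69],
 [ 20,   4,  -2],
 [-44, -43, -37],
 [ 34,  20,  23]]
Now row reduce the product.
R2 ← R2 + (5/13)·R1: [0, -233/13, -371/13]
R3 ← R3 − (11/13)·R1: [0, 68/13, 278/13]
R4 ← R4 + (17/26)·R1: [0, -449/26, -575/26]
R3 ← R3 + (68/233)·R2: [0, 0, 3042/233]
R4 ← R4 − (449/466)·R2: [0, 0, 1254/233]
R4 ← R4 − (209/507)·R3: [0, 0, 0]
3 nonzero rows, so rank(PB) = 3.

3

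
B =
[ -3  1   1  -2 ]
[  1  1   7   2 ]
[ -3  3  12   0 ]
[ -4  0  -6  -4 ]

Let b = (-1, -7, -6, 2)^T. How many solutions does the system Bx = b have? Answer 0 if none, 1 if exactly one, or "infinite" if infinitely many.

Row reduce the augmented matrix [B | b].
R2 ← R2 + (1/3)·R1: [0, 4/3, 22/3, 4/3, -22/3]
R3 ← R3 − R1: [0, 2, 11, 2, -5]
R4 ← R4 − (4/3)·R1: [0, -4/3, -22/3, -4/3, 10/3]
R3 ← R3 − (3/2)·R2: [0, 0, 0, 0, 6]
R4 ← R4 + R2: [0, 0, 0, 0, -4]
R4 ← R4 + (2/3)·R3: [0, 0, 0, 0, 0]
The echelon form has 3 nonzero rows; the last pivot sits in the augmented column, so rank(B) = 2 but rank([B|b]) = 3.
Since the ranks differ, the system is inconsistent.
It has no solutions.

0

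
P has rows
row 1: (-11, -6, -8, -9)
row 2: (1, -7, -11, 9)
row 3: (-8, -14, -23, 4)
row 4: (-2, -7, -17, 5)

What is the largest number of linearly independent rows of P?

Row reduce to echelon form.
R2 ← R2 + (1/11)·R1: [0, -83/11, -129/11, 90/11]
R3 ← R3 − (8/11)·R1: [0, -106/11, -189/11, 116/11]
R4 ← R4 − (2/11)·R1: [0, -65/11, -171/11, 73/11]
R3 ← R3 − (106/83)·R2: [0, 0, -183/83, 8/83]
R4 ← R4 − (65/83)·R2: [0, 0, -528/83, 19/83]
R4 ← R4 − (176/61)·R3: [0, 0, 0, -3/61]
Echelon form has 4 nonzero rows, so rank(P) = 4.
The rank gives the maximum number of linearly independent rows: 4.

4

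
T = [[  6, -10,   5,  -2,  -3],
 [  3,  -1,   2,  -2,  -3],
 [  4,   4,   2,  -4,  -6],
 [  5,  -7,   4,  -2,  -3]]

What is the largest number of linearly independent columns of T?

2

Row reduce to echelon form.
R2 ← R2 − (1/2)·R1: [0, 4, -1/2, -1, -3/2]
R3 ← R3 − (2/3)·R1: [0, 32/3, -4/3, -8/3, -4]
R4 ← R4 − (5/6)·R1: [0, 4/3, -1/6, -1/3, -1/2]
R3 ← R3 − (8/3)·R2: [0, 0, 0, 0, 0]
R4 ← R4 − (1/3)·R2: [0, 0, 0, 0, 0]
Echelon form has 2 nonzero rows, so rank(T) = 2.
The rank gives the maximum number of linearly independent columns: 2.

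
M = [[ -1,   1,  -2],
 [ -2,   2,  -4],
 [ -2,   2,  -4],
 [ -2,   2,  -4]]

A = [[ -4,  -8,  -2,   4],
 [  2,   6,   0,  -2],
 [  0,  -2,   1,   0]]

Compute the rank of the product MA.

1

First compute MA:
[[  6,  18,   0,  -6],
 [ 12,  36,   0, -12],
 [ 12,  36,   0, -12],
 [ 12,  36,   0, -12]]
Now row reduce the product.
R2 ← R2 − (2)·R1: [0, 0, 0, 0]
R3 ← R3 − (2)·R1: [0, 0, 0, 0]
R4 ← R4 − (2)·R1: [0, 0, 0, 0]
1 nonzero row, so rank(MA) = 1.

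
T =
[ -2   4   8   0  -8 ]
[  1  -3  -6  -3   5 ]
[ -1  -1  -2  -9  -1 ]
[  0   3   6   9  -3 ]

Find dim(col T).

Row reduce to echelon form.
R2 ← R2 + (1/2)·R1: [0, -1, -2, -3, 1]
R3 ← R3 − (1/2)·R1: [0, -3, -6, -9, 3]
R3 ← R3 − (3)·R2: [0, 0, 0, 0, 0]
R4 ← R4 + (3)·R2: [0, 0, 0, 0, 0]
Echelon form has 2 nonzero rows, so rank(T) = 2.
The column space has dimension equal to the rank: 2.

2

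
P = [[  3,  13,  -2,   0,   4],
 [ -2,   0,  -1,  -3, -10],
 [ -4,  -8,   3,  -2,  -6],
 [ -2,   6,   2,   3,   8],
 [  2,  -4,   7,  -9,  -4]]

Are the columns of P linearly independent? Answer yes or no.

yes

Row reduce P to echelon form.
R2 ← R2 + (2/3)·R1: [0, 26/3, -7/3, -3, -22/3]
R3 ← R3 + (4/3)·R1: [0, 28/3, 1/3, -2, -2/3]
R4 ← R4 + (2/3)·R1: [0, 44/3, 2/3, 3, 32/3]
R5 ← R5 − (2/3)·R1: [0, -38/3, 25/3, -9, -20/3]
R3 ← R3 − (14/13)·R2: [0, 0, 37/13, 16/13, 94/13]
R4 ← R4 − (22/13)·R2: [0, 0, 60/13, 105/13, 300/13]
R5 ← R5 + (19/13)·R2: [0, 0, 64/13, -174/13, -226/13]
R4 ← R4 − (60/37)·R3: [0, 0, 0, 225/37, 420/37]
R5 ← R5 − (64/37)·R3: [0, 0, 0, -574/37, -1106/37]
R5 ← R5 + (574/225)·R4: [0, 0, 0, 0, -14/15]
5 pivots among 5 columns.
Every column is a pivot column, so the columns are linearly independent.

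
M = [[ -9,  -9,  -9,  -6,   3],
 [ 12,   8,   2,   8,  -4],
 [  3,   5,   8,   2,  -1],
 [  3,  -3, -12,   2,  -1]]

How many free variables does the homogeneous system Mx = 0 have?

Row reduce to echelon form.
R2 ← R2 + (4/3)·R1: [0, -4, -10, 0, 0]
R3 ← R3 + (1/3)·R1: [0, 2, 5, 0, 0]
R4 ← R4 + (1/3)·R1: [0, -6, -15, 0, 0]
R3 ← R3 + (1/2)·R2: [0, 0, 0, 0, 0]
R4 ← R4 − (3/2)·R2: [0, 0, 0, 0, 0]
2 nonzero rows, so rank(M) = 2.
M has 5 columns; by rank–nullity, nullity = 5 − 2 = 3.

3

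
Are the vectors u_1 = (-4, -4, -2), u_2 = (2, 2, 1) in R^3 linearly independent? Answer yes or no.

Form the matrix with these vectors as rows and row reduce.
R2 ← R2 + (1/2)·R1: [0, 0, 0]
1 nonzero row, so the 2 vectors span a space of dimension 1.
Since 1 < 2, the vectors are linearly dependent.

no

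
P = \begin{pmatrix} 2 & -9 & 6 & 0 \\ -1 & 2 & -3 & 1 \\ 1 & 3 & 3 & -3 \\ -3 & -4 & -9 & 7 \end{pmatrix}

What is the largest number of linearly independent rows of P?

2

Row reduce to echelon form.
R2 ← R2 + (1/2)·R1: [0, -5/2, 0, 1]
R3 ← R3 − (1/2)·R1: [0, 15/2, 0, -3]
R4 ← R4 + (3/2)·R1: [0, -35/2, 0, 7]
R3 ← R3 + (3)·R2: [0, 0, 0, 0]
R4 ← R4 − (7)·R2: [0, 0, 0, 0]
Echelon form has 2 nonzero rows, so rank(P) = 2.
The rank gives the maximum number of linearly independent rows: 2.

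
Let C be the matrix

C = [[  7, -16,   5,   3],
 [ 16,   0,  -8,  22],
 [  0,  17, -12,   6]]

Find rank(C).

Row reduce to echelon form.
R2 ← R2 − (16/7)·R1: [0, 256/7, -136/7, 106/7]
R3 ← R3 − (119/256)·R2: [0, 0, -95/32, -133/128]
Echelon form has 3 nonzero rows, so rank(C) = 3.

3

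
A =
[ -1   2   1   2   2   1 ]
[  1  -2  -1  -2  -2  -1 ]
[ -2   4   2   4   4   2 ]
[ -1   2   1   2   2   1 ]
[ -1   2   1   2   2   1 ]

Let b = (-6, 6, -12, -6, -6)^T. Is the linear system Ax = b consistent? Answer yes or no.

Row reduce the augmented matrix [A | b].
R2 ← R2 + R1: [0, 0, 0, 0, 0, 0, 0]
R3 ← R3 − (2)·R1: [0, 0, 0, 0, 0, 0, 0]
R4 ← R4 − R1: [0, 0, 0, 0, 0, 0, 0]
R5 ← R5 − R1: [0, 0, 0, 0, 0, 0, 0]
The echelon form has 1 nonzero rows, and every pivot lies in the first 6 columns, so rank(A) = rank([A|b]) = 1.
The system is consistent.

yes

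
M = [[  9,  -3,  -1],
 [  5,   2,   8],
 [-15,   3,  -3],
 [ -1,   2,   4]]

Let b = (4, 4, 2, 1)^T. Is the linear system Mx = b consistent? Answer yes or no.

Row reduce the augmented matrix [M | b].
R2 ← R2 − (5/9)·R1: [0, 11/3, 77/9, 16/9]
R3 ← R3 + (5/3)·R1: [0, -2, -14/3, 26/3]
R4 ← R4 + (1/9)·R1: [0, 5/3, 35/9, 13/9]
R3 ← R3 + (6/11)·R2: [0, 0, 0, 106/11]
R4 ← R4 − (5/11)·R2: [0, 0, 0, 7/11]
R4 ← R4 − (7/106)·R3: [0, 0, 0, 0]
The echelon form has 3 nonzero rows; the last pivot sits in the augmented column, so rank(M) = 2 but rank([M|b]) = 3.
Since the ranks differ, the system is inconsistent.

no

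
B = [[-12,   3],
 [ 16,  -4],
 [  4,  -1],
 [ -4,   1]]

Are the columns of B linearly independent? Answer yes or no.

Row reduce B to echelon form.
R2 ← R2 + (4/3)·R1: [0, 0]
R3 ← R3 + (1/3)·R1: [0, 0]
R4 ← R4 − (1/3)·R1: [0, 0]
1 pivot among 2 columns.
Only 1 < 2 pivot columns, so the columns are linearly dependent.

no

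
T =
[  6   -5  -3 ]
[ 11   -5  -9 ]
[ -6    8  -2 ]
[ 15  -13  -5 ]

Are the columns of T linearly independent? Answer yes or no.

yes

Row reduce T to echelon form.
R2 ← R2 − (11/6)·R1: [0, 25/6, -7/2]
R3 ← R3 + R1: [0, 3, -5]
R4 ← R4 − (5/2)·R1: [0, -1/2, 5/2]
R3 ← R3 − (18/25)·R2: [0, 0, -62/25]
R4 ← R4 + (3/25)·R2: [0, 0, 52/25]
R4 ← R4 + (26/31)·R3: [0, 0, 0]
3 pivots among 3 columns.
Every column is a pivot column, so the columns are linearly independent.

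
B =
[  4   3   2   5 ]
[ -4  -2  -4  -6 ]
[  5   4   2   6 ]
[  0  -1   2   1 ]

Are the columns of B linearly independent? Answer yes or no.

Row reduce B to echelon form.
R2 ← R2 + R1: [0, 1, -2, -1]
R3 ← R3 − (5/4)·R1: [0, 1/4, -1/2, -1/4]
R3 ← R3 − (1/4)·R2: [0, 0, 0, 0]
R4 ← R4 + R2: [0, 0, 0, 0]
2 pivots among 4 columns.
Only 2 < 4 pivot columns, so the columns are linearly dependent.

no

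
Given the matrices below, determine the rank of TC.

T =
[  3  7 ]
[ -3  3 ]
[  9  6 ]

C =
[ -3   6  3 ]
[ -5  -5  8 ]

2

First compute TC:
[[-44, -17,  65],
 [ -6, -33,  15],
 [-57,  24,  75]]
Now row reduce the product.
R2 ← R2 − (3/22)·R1: [0, -675/22, 135/22]
R3 ← R3 − (57/44)·R1: [0, 2025/44, -405/44]
R3 ← R3 + (3/2)·R2: [0, 0, 0]
2 nonzero rows, so rank(TC) = 2.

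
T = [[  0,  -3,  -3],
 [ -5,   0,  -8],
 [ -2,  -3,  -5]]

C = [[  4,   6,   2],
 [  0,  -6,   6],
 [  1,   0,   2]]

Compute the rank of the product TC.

First compute TC:
[[ -3,  18, -24],
 [-28, -30, -26],
 [-13,   6, -32]]
Now row reduce the product.
R2 ← R2 − (28/3)·R1: [0, -198, 198]
R3 ← R3 − (13/3)·R1: [0, -72, 72]
R3 ← R3 − (4/11)·R2: [0, 0, 0]
2 nonzero rows, so rank(TC) = 2.

2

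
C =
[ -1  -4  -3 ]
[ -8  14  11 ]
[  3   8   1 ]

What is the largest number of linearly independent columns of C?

3

Row reduce to echelon form.
R2 ← R2 − (8)·R1: [0, 46, 35]
R3 ← R3 + (3)·R1: [0, -4, -8]
R3 ← R3 + (2/23)·R2: [0, 0, -114/23]
Echelon form has 3 nonzero rows, so rank(C) = 3.
The rank gives the maximum number of linearly independent columns: 3.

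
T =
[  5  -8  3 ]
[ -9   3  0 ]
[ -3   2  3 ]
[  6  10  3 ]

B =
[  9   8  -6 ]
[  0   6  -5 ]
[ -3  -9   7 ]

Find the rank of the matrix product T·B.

First compute TB:
[[ 36, -35,  31],
 [-81, -54,  39],
 [-36, -39,  29],
 [ 45,  81, -65]]
Now row reduce the product.
R2 ← R2 + (9/4)·R1: [0, -531/4, 435/4]
R3 ← R3 + R1: [0, -74, 60]
R4 ← R4 − (5/4)·R1: [0, 499/4, -415/4]
R3 ← R3 − (296/531)·R2: [0, 0, -110/177]
R4 ← R4 + (499/531)·R2: [0, 0, -275/177]
R4 ← R4 − (5/2)·R3: [0, 0, 0]
3 nonzero rows, so rank(TB) = 3.

3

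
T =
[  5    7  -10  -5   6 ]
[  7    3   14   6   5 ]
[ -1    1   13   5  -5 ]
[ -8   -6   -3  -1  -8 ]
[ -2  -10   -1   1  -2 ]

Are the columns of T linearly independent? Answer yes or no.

Row reduce T to echelon form.
R2 ← R2 − (7/5)·R1: [0, -34/5, 28, 13, -17/5]
R3 ← R3 + (1/5)·R1: [0, 12/5, 11, 4, -19/5]
R4 ← R4 + (8/5)·R1: [0, 26/5, -19, -9, 8/5]
R5 ← R5 + (2/5)·R1: [0, -36/5, -5, -1, 2/5]
R3 ← R3 + (6/17)·R2: [0, 0, 355/17, 146/17, -5]
R4 ← R4 + (13/17)·R2: [0, 0, 41/17, 16/17, -1]
R5 ← R5 − (18/17)·R2: [0, 0, -589/17, -251/17, 4]
R4 ← R4 − (41/355)·R3: [0, 0, 0, -18/355, -30/71]
R5 ← R5 + (589/355)·R3: [0, 0, 0, -183/355, -305/71]
R5 ← R5 − (61/6)·R4: [0, 0, 0, 0, 0]
4 pivots among 5 columns.
Only 4 < 5 pivot columns, so the columns are linearly dependent.

no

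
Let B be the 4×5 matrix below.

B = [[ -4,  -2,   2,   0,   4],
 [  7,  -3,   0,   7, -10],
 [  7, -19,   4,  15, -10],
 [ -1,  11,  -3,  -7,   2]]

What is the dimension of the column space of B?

Row reduce to echelon form.
R2 ← R2 + (7/4)·R1: [0, -13/2, 7/2, 7, -3]
R3 ← R3 + (7/4)·R1: [0, -45/2, 15/2, 15, -3]
R4 ← R4 − (1/4)·R1: [0, 23/2, -7/2, -7, 1]
R3 ← R3 − (45/13)·R2: [0, 0, -60/13, -120/13, 96/13]
R4 ← R4 + (23/13)·R2: [0, 0, 35/13, 70/13, -56/13]
R4 ← R4 + (7/12)·R3: [0, 0, 0, 0, 0]
Echelon form has 3 nonzero rows, so rank(B) = 3.
The column space has dimension equal to the rank: 3.

3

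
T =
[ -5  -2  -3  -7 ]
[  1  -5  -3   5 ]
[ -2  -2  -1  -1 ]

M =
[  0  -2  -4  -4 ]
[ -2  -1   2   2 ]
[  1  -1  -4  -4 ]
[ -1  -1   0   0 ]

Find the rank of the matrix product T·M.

First compute TM:
[[  8,  22,  28,  28],
 [  2,   1,  -2,  -2],
 [  4,   8,   8,   8]]
Now row reduce the product.
R2 ← R2 − (1/4)·R1: [0, -9/2, -9, -9]
R3 ← R3 − (1/2)·R1: [0, -3, -6, -6]
R3 ← R3 − (2/3)·R2: [0, 0, 0, 0]
2 nonzero rows, so rank(TM) = 2.

2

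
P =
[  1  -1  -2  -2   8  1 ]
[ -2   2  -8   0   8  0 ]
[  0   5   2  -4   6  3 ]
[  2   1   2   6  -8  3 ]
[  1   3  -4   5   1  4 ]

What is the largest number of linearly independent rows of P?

4

Row reduce to echelon form.
R2 ← R2 + (2)·R1: [0, 0, -12, -4, 24, 2]
R4 ← R4 − (2)·R1: [0, 3, 6, 10, -24, 1]
R5 ← R5 − R1: [0, 4, -2, 7, -7, 3]
Swap R2 ↔ R3
R4 ← R4 − (3/5)·R2: [0, 0, 24/5, 62/5, -138/5, -4/5]
R5 ← R5 − (4/5)·R2: [0, 0, -18/5, 51/5, -59/5, 3/5]
R4 ← R4 + (2/5)·R3: [0, 0, 0, 54/5, -18, 0]
R5 ← R5 − (3/10)·R3: [0, 0, 0, 57/5, -19, 0]
R5 ← R5 − (19/18)·R4: [0, 0, 0, 0, 0, 0]
Echelon form has 4 nonzero rows, so rank(P) = 4.
The rank gives the maximum number of linearly independent rows: 4.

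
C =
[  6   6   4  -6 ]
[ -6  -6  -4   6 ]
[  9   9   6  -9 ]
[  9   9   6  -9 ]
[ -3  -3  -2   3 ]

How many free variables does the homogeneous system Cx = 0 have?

Row reduce to echelon form.
R2 ← R2 + R1: [0, 0, 0, 0]
R3 ← R3 − (3/2)·R1: [0, 0, 0, 0]
R4 ← R4 − (3/2)·R1: [0, 0, 0, 0]
R5 ← R5 + (1/2)·R1: [0, 0, 0, 0]
1 nonzero row, so rank(C) = 1.
C has 4 columns; by rank–nullity, nullity = 4 − 1 = 3.

3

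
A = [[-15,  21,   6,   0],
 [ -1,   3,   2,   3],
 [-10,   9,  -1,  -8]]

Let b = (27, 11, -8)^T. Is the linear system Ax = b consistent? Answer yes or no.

yes

Row reduce the augmented matrix [A | b].
R2 ← R2 − (1/15)·R1: [0, 8/5, 8/5, 3, 46/5]
R3 ← R3 − (2/3)·R1: [0, -5, -5, -8, -26]
R3 ← R3 + (25/8)·R2: [0, 0, 0, 11/8, 11/4]
The echelon form has 3 nonzero rows, and every pivot lies in the first 4 columns, so rank(A) = rank([A|b]) = 3.
The system is consistent.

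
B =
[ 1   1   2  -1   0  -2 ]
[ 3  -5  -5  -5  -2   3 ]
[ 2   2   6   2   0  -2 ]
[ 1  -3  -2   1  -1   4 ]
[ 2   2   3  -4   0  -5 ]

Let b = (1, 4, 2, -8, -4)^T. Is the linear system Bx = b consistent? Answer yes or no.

no

Row reduce the augmented matrix [B | b].
R2 ← R2 − (3)·R1: [0, -8, -11, -2, -2, 9, 1]
R3 ← R3 − (2)·R1: [0, 0, 2, 4, 0, 2, 0]
R4 ← R4 − R1: [0, -4, -4, 2, -1, 6, -9]
R5 ← R5 − (2)·R1: [0, 0, -1, -2, 0, -1, -6]
R4 ← R4 − (1/2)·R2: [0, 0, 3/2, 3, 0, 3/2, -19/2]
R4 ← R4 − (3/4)·R3: [0, 0, 0, 0, 0, 0, -19/2]
R5 ← R5 + (1/2)·R3: [0, 0, 0, 0, 0, 0, -6]
R5 ← R5 − (12/19)·R4: [0, 0, 0, 0, 0, 0, 0]
The echelon form has 4 nonzero rows; the last pivot sits in the augmented column, so rank(B) = 3 but rank([B|b]) = 4.
Since the ranks differ, the system is inconsistent.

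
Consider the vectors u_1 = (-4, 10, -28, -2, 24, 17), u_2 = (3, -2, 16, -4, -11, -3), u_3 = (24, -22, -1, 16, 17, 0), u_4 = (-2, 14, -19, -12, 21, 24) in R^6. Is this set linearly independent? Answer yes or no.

yes

Form the matrix with these vectors as rows and row reduce.
R2 ← R2 + (3/4)·R1: [0, 11/2, -5, -11/2, 7, 39/4]
R3 ← R3 + (6)·R1: [0, 38, -169, 4, 161, 102]
R4 ← R4 − (1/2)·R1: [0, 9, -5, -11, 9, 31/2]
R3 ← R3 − (76/11)·R2: [0, 0, -1479/11, 42, 1239/11, 381/11]
R4 ← R4 − (18/11)·R2: [0, 0, 35/11, -2, -27/11, -5/11]
R4 ← R4 + (35/1479)·R3: [0, 0, 0, -496/493, 104/493, 180/493]
4 nonzero rows, so the 4 vectors span a space of dimension 4.
Since 4 = 4, the vectors are linearly independent.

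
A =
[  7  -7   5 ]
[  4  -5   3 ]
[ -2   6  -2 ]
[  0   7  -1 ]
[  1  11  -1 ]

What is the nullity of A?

1

Row reduce to echelon form.
R2 ← R2 − (4/7)·R1: [0, -1, 1/7]
R3 ← R3 + (2/7)·R1: [0, 4, -4/7]
R5 ← R5 − (1/7)·R1: [0, 12, -12/7]
R3 ← R3 + (4)·R2: [0, 0, 0]
R4 ← R4 + (7)·R2: [0, 0, 0]
R5 ← R5 + (12)·R2: [0, 0, 0]
2 nonzero rows, so rank(A) = 2.
A has 3 columns; by rank–nullity, nullity = 3 − 2 = 1.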